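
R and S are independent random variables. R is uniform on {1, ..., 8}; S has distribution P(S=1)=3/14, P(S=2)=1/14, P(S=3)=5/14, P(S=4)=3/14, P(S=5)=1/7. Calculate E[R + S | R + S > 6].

321/35

P(R + S > 6) = 5/8.
Summing (R+S)·P(x,y) over outcomes with R + S > 6 gives 321/56.
E[R + S | R + S > 6] = (321/56) / (5/8) = 321/35.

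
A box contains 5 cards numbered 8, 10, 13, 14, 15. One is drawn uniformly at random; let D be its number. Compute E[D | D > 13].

29/2

P(D > 13) = 2/5.
Σ over the event: 14·1/5 + 15·1/5 = 29/5.
E[D | D > 13] = (29/5) / (2/5) = 29/2.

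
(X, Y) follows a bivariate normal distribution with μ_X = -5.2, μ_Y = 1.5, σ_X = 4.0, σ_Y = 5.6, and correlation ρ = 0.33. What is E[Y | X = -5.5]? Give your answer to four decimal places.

E[Y | X=x] = μ_Y + ρ(σ_Y/σ_X)(x − μ_X) for jointly normal variables.
E[Y | X=-5.5] = 1.5 + (0.33)·(5.6/4.0)·(-5.5 − (-5.2)) = 1.5 + (0.462)·(-0.3) = 1.3614.

1.3614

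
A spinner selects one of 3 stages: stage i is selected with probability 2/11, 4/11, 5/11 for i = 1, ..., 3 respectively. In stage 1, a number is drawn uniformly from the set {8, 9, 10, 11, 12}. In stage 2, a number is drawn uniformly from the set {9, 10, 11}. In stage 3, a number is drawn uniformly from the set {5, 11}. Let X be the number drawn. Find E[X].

E[X | stage 1] = (8+9+10+11+12)/5 = 10.
E[X | stage 2] = (9+10+11)/3 = 10.
E[X | stage 3] = (5+11)/2 = 8.
E[X] = (2/11)·(10) + (4/11)·(10) + (5/11)·(8) = 100/11.

100/11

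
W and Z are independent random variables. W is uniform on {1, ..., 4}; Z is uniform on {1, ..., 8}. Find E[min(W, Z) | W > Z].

5/3

Outcomes with W > Z: (2,1), (3,1), (3,2), (4,1), (4,2), (4,3), each with probability 1/32.
E[min(W, Z) | W > Z] = (1 + 1 + 2 + 1 + 2 + 3) / 6 = 5/3.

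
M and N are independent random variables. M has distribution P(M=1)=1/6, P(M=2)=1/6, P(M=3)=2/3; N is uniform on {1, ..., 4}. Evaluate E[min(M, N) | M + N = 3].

P(M + N = 3) = 1/12.
Summing min(M,N)·P(x,y) over outcomes with M + N = 3 gives 1/12.
E[min(M, N) | M + N = 3] = (1/12) / (1/12) = 1.

1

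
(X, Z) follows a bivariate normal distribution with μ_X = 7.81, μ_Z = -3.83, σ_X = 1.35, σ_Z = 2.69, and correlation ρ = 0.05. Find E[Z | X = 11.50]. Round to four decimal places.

The regression of Z on X has slope ρ·σ_Z/σ_X and passes through (μ_X, μ_Z).
E[Z | X=11.50] = -3.83 + (0.05)·(2.69/1.35)·(11.50 − (7.81)) = -3.83 + (0.09963)·(3.69) = -3.4624.

-3.4624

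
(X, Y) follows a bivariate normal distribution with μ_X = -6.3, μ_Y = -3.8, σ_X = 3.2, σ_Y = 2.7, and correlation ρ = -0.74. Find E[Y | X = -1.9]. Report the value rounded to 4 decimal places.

-6.5473

For a bivariate normal, E[Y | X=x] = μ_Y + ρ·(σ_Y/σ_X)·(x − μ_X).
E[Y | X=-1.9] = -3.8 + (-0.74)·(2.7/3.2)·(-1.9 − (-6.3)) = -3.8 + (-0.62438)·(4.4) = -6.5473.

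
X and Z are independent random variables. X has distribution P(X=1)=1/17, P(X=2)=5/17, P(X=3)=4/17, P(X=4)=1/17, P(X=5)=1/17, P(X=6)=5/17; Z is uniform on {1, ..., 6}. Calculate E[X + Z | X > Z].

36/5

P(X > Z) = 15/34.
Summing (X+Z)·P(x,y) over outcomes with X > Z gives 54/17.
E[X + Z | X > Z] = (54/17) / (15/34) = 36/5.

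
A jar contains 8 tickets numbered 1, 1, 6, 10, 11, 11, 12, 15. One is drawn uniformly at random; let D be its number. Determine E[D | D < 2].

P(D < 2) = 1/4.
Σ over the event: 1·1/4 = 1/4.
E[D | D < 2] = (1/4) / (1/4) = 1.

1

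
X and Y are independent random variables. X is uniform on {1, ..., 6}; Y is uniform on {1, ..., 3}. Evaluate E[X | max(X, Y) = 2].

P(max(X, Y) = 2) = 1/6.
Summing X·P(x,y) over outcomes with max(X, Y) = 2 gives 5/18.
E[X | max(X, Y) = 2] = (5/18) / (1/6) = 5/3.

5/3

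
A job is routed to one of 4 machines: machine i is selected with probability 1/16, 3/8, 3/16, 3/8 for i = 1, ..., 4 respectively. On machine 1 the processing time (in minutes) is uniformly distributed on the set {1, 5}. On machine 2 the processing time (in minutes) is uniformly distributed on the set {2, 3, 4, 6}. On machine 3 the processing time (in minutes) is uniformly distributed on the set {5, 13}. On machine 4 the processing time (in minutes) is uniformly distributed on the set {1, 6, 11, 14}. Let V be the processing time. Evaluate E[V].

201/32

E[V | machine 1] = (1+5)/2 = 3.
E[V | machine 2] = (2+3+4+6)/4 = 15/4.
E[V | machine 3] = (5+13)/2 = 9.
E[V | machine 4] = (1+6+11+14)/4 = 8.
E[V] = (1/16)·(3) + (3/8)·(15/4) + (3/16)·(9) + (3/8)·(8) = 201/32.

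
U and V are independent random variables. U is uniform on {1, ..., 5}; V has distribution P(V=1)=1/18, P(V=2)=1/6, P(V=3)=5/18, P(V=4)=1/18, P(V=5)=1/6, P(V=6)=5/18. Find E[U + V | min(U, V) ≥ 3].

P(min(U, V) ≥ 3) = 7/15.
Summing (U+V)·P(x,y) over outcomes with min(U, V) ≥ 3 gives 4.
E[U + V | min(U, V) ≥ 3] = (4) / (7/15) = 60/7.

60/7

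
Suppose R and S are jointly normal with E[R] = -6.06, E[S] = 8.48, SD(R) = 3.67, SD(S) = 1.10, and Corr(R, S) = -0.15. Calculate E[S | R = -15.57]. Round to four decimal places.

8.9076

For a bivariate normal, E[S | R=x] = μ_S + ρ·(σ_S/σ_R)·(x − μ_R).
E[S | R=-15.57] = 8.48 + (-0.15)·(1.10/3.67)·(-15.57 − (-6.06)) = 8.48 + (-0.044959)·(-9.51) = 8.9076.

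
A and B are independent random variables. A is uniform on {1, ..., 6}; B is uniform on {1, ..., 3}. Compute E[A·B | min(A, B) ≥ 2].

Outcomes with min(A, B) ≥ 2: (2,2), (2,3), (3,2), (3,3), (4,2), (4,3), (5,2), (5,3), (6,2), (6,3), each with probability 1/18.
E[A·B | min(A, B) ≥ 2] = (4 + 6 + 6 + 9 + 8 + 12 + 10 + 15 + 12 + 18) / 10 = 10.

10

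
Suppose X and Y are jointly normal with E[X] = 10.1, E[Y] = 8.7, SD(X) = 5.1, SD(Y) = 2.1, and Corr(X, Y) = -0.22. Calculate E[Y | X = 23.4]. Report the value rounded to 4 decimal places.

7.4952

E[Y | X=x] = μ_Y + ρ(σ_Y/σ_X)(x − μ_X) for jointly normal variables.
E[Y | X=23.4] = 8.7 + (-0.22)·(2.1/5.1)·(23.4 − (10.1)) = 8.7 + (-0.090588)·(13.3) = 7.4952.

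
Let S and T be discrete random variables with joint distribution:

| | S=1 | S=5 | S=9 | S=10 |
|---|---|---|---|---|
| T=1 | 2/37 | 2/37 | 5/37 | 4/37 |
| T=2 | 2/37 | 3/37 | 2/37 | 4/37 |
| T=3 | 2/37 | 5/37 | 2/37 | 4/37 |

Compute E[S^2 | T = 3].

53

P(T = 3) = 13/37.
Σ S^2·P over the event = 1·(2/37) + 25·(5/37) + 81·(2/37) + 100·(4/37) = 689/37.
E[S^2 | T = 3] = (689/37) / (13/37) = 53.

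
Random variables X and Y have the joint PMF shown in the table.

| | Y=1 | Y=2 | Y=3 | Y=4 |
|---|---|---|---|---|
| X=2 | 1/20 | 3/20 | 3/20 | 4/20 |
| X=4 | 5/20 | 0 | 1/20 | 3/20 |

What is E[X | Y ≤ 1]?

P(Y ≤ 1) = 3/10.
Σ X·P over the event = 2·(1/20) + 4·(5/20) = 11/10.
E[X | Y ≤ 1] = (11/10) / (3/10) = 11/3.

11/3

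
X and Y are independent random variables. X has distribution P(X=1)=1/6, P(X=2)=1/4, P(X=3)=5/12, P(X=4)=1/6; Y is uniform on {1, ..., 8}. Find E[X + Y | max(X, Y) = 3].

P(max(X, Y) = 3) = 5/24.
Summing (X+Y)·P(x,y) over outcomes with max(X, Y) = 3 gives 49/48.
E[X + Y | max(X, Y) = 3] = (49/48) / (5/24) = 49/10.

49/10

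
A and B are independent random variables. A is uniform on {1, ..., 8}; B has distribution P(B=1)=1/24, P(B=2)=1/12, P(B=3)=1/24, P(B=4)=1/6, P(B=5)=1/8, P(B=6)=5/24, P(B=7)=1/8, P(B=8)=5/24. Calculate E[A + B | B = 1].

11/2

P(B = 1) = 1/24.
Summing (A+B)·P(x,y) over outcomes with B = 1 gives 11/48.
E[A + B | B = 1] = (11/48) / (1/24) = 11/2.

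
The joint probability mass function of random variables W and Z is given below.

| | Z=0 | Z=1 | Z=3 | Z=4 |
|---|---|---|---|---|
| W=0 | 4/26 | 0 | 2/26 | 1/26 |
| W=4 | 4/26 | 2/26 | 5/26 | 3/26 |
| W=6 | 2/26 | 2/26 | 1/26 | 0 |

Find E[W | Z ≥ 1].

29/8

P(Z ≥ 1) = 8/13.
Σ W·P over the event = 0·(2/26) + 0·(1/26) + 4·(2/26) + 4·(5/26) + 4·(3/26) + 6·(2/26) + 6·(1/26) = 29/13.
E[W | Z ≥ 1] = (29/13) / (8/13) = 29/8.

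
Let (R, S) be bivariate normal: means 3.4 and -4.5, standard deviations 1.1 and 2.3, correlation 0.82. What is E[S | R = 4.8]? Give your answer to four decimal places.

For a bivariate normal, E[S | R=x] = μ_S + ρ·(σ_S/σ_R)·(x − μ_R).
E[S | R=4.8] = -4.5 + (0.82)·(2.3/1.1)·(4.8 − (3.4)) = -4.5 + (1.71455)·(1.4) = -2.0996.

-2.0996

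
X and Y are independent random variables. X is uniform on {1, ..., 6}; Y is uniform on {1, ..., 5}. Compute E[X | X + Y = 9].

5

Outcomes with X + Y = 9: (4,5), (5,4), (6,3), each with probability 1/30.
E[X | X + Y = 9] = (4 + 5 + 6) / 3 = 5.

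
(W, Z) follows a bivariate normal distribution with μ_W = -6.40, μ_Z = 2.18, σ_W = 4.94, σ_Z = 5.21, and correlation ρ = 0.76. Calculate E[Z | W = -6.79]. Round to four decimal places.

E[Z | W=x] = μ_Z + ρ(σ_Z/σ_W)(x − μ_W) for jointly normal variables.
E[Z | W=-6.79] = 2.18 + (0.76)·(5.21/4.94)·(-6.79 − (-6.40)) = 2.18 + (0.80154)·(-0.39) = 1.8674.

1.8674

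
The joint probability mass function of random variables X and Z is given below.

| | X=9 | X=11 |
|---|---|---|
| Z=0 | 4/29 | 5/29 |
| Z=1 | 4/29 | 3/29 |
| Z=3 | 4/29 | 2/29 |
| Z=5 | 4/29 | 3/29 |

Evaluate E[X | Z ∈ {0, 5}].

P(Z ∈ {0, 5}) = 16/29.
Σ X·P over the event = 9·(4/29) + 9·(4/29) + 11·(5/29) + 11·(3/29) = 160/29.
E[X | Z ∈ {0, 5}] = (160/29) / (16/29) = 10.

10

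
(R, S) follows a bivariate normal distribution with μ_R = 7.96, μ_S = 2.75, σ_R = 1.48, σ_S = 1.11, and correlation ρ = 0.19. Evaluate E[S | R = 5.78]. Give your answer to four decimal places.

2.4394

The regression of S on R has slope ρ·σ_S/σ_R and passes through (μ_R, μ_S).
E[S | R=5.78] = 2.75 + (0.19)·(1.11/1.48)·(5.78 − (7.96)) = 2.75 + (0.1425)·(-2.18) = 2.4394.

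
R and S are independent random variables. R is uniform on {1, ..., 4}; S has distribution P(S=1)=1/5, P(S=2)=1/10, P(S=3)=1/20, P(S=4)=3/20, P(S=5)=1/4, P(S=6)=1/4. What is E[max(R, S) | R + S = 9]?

P(R + S = 9) = 1/8.
Summing max(R,S)·P(x,y) over outcomes with R + S = 9 gives 11/16.
E[max(R, S) | R + S = 9] = (11/16) / (1/8) = 11/2.

11/2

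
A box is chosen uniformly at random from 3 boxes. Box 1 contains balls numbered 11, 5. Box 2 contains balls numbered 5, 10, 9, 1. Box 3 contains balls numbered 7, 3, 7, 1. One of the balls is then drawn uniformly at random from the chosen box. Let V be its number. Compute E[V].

25/4

E[V | box 1] = (11+5)/2 = 8.
E[V | box 2] = (5+10+9+1)/4 = 25/4.
E[V | box 3] = (7+3+7+1)/4 = 9/2.
By the law of total expectation,
E[V] = (1/3)·(8) + (1/3)·(25/4) + (1/3)·(9/2) = 25/4.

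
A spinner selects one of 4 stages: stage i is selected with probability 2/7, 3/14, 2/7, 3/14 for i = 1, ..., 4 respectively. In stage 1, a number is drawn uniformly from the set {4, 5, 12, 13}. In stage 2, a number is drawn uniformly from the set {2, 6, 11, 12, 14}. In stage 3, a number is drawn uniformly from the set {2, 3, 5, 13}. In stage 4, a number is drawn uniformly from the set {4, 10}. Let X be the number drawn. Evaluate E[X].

E[X | stage 1] = (4+5+12+13)/4 = 17/2.
E[X | stage 2] = (2+6+11+12+14)/5 = 9.
E[X | stage 3] = (2+3+5+13)/4 = 23/4.
E[X | stage 4] = (4+10)/2 = 7.
E[X] = (2/7)·(17/2) + (3/14)·(9) + (2/7)·(23/4) + (3/14)·(7) = 15/2.

15/2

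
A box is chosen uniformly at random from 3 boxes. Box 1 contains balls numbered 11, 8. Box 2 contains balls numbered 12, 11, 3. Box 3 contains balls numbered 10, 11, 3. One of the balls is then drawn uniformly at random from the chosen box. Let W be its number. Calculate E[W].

E[W | box 1] = (11+8)/2 = 19/2.
E[W | box 2] = (12+11+3)/3 = 26/3.
E[W | box 3] = (10+11+3)/3 = 8.
E[W] = (1/3)·(19/2) + (1/3)·(26/3) + (1/3)·(8) = 157/18.

157/18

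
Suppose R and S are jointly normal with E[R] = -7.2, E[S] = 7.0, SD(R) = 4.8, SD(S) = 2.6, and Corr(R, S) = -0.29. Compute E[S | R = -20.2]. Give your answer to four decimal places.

9.0421

The regression of S on R has slope ρ·σ_S/σ_R and passes through (μ_R, μ_S).
E[S | R=-20.2] = 7.0 + (-0.29)·(2.6/4.8)·(-20.2 − (-7.2)) = 7.0 + (-0.157083)·(-13) = 9.0421.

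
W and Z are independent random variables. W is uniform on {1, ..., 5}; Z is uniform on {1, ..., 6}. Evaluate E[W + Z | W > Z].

Outcomes with W > Z: (2,1), (3,1), (3,2), (4,1), (4,2), (4,3), (5,1), (5,2), (5,3), (5,4), each with probability 1/30.
E[W + Z | W > Z] = (3 + 4 + 5 + 5 + 6 + 7 + 6 + 7 + 8 + 9) / 10 = 6.

6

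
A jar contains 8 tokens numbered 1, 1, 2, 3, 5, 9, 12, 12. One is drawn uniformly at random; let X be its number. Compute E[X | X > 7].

11

P(X > 7) = 3/8.
Σ over the event: 9·1/8 + 12·1/4 = 33/8.
E[X | X > 7] = (33/8) / (3/8) = 11.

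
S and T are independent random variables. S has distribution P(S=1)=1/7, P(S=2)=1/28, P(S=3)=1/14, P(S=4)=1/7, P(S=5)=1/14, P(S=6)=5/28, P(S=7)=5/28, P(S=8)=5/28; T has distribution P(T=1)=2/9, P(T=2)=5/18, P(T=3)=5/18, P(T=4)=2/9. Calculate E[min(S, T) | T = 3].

P(T = 3) = 5/18.
Summing min(S,T)·P(x,y) over outcomes with T = 3 gives 125/168.
E[min(S, T) | T = 3] = (125/168) / (5/18) = 75/28.

75/28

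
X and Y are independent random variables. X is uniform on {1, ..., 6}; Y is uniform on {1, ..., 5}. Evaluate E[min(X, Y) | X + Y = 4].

P(X + Y = 4) = 1/10.
Summing min(X,Y)·P(x,y) over outcomes with X + Y = 4 gives 2/15.
E[min(X, Y) | X + Y = 4] = (2/15) / (1/10) = 4/3.

4/3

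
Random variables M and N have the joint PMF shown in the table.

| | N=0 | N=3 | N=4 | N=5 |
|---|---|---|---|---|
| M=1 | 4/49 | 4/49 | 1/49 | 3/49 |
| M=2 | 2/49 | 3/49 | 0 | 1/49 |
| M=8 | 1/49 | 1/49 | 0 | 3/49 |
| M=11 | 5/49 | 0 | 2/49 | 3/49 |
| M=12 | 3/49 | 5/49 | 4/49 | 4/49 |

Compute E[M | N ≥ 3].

P(N ≥ 3) = 34/49.
Summing M·P(M=x,N=y) over the conditioning event gives 37/7.
E[M | N ≥ 3] = (37/7) / (34/49) = 259/34.

259/34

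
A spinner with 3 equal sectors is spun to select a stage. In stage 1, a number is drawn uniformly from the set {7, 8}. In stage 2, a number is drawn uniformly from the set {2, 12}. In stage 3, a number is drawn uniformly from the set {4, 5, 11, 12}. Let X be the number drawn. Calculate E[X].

E[X | stage 1] = (7+8)/2 = 15/2.
E[X | stage 2] = (2+12)/2 = 7.
E[X | stage 3] = (4+5+11+12)/4 = 8.
E[X] = (1/3)·(15/2) + (1/3)·(7) + (1/3)·(8) = 15/2.

15/2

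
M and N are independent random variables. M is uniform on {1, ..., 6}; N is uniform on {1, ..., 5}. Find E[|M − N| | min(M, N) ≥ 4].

P(min(M, N) ≥ 4) = 1/5.
Summing |M−N|·P(x,y) over outcomes with min(M, N) ≥ 4 gives 1/6.
E[|M − N| | min(M, N) ≥ 4] = (1/6) / (1/5) = 5/6.

5/6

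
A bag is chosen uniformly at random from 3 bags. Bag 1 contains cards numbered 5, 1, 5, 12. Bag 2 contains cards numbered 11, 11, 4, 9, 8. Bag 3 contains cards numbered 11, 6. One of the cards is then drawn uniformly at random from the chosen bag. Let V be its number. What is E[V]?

E[V | bag 1] = (5+1+5+12)/4 = 23/4.
E[V | bag 2] = (11+11+4+9+8)/5 = 43/5.
E[V | bag 3] = (11+6)/2 = 17/2.
By the law of total expectation,
E[V] = (1/3)·(23/4) + (1/3)·(43/5) + (1/3)·(17/2) = 457/60.

457/60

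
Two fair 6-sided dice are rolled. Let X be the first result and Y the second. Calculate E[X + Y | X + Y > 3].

P(X + Y > 3) = 11/12.
Summing (X+Y)·P(x,y) over outcomes with X + Y > 3 gives 61/9.
E[X + Y | X + Y > 3] = (61/9) / (11/12) = 244/33.

244/33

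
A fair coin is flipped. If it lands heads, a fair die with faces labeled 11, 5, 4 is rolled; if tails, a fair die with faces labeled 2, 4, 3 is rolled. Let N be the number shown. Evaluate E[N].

29/6

E[N | heads] = (11+5+4)/3 = 20/3.
E[N | tails] = (2+4+3)/3 = 3.
By the law of total expectation,
E[N] = (1/2)·(20/3) + (1/2)·(3) = 29/6.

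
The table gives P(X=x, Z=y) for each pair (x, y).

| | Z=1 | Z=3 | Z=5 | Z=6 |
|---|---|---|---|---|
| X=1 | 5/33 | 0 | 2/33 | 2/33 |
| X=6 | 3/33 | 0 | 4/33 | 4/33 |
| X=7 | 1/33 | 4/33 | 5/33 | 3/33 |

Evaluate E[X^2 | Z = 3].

P(Z = 3) = 4/33.
Σ X^2·P over the event = 49·(4/33) = 196/33.
E[X^2 | Z = 3] = (196/33) / (4/33) = 49.

49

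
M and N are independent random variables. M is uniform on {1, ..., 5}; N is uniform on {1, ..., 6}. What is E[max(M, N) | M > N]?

P(M > N) = 1/3.
Summing max(M,N)·P(x,y) over outcomes with M > N gives 4/3.
E[max(M, N) | M > N] = (4/3) / (1/3) = 4.

4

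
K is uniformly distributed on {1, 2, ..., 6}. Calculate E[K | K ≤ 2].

Given K ≤ 2, K is equally likely to be any of {1, 2}.
E[K | K ≤ 2] = (1 + 2) / 2 = 3/2.

3/2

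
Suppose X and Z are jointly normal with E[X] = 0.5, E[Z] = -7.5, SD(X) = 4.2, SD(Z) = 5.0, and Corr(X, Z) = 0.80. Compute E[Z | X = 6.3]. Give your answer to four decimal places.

E[Z | X=x] = μ_Z + ρ(σ_Z/σ_X)(x − μ_X) for jointly normal variables.
E[Z | X=6.3] = -7.5 + (0.80)·(5.0/4.2)·(6.3 − (0.5)) = -7.5 + (0.95238)·(5.8) = -1.9762.

-1.9762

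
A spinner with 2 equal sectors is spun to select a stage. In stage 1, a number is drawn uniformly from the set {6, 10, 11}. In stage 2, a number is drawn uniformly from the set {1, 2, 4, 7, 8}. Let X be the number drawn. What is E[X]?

E[X | stage 1] = (6+10+11)/3 = 9.
E[X | stage 2] = (1+2+4+7+8)/5 = 22/5.
E[X] = (1/2)·(9) + (1/2)·(22/5) = 67/10.

67/10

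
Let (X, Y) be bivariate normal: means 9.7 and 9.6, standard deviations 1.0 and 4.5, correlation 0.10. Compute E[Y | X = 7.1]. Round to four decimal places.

8.4300

E[Y | X=x] = μ_Y + ρ(σ_Y/σ_X)(x − μ_X) for jointly normal variables.
E[Y | X=7.1] = 9.6 + (0.10)·(4.5/1.0)·(7.1 − (9.7)) = 9.6 + (0.45)·(-2.6) = 8.4300.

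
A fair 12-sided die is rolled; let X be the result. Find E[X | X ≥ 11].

Given X ≥ 11, X is equally likely to be any of {11, 12}.
E[X | X ≥ 11] = (11 + 12) / 2 = 23/2.

23/2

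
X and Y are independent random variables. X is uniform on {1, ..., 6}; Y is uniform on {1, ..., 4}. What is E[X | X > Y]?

32/7

P(X > Y) = 7/12.
Summing X·P(x,y) over outcomes with X > Y gives 8/3.
E[X | X > Y] = (8/3) / (7/12) = 32/7.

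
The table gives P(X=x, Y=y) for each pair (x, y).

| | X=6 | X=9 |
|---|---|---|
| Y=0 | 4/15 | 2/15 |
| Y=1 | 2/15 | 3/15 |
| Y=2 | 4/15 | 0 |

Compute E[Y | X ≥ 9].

3/5

P(X ≥ 9) = 1/3.
Σ Y·P over the event = 0·(2/15) + 1·(3/15) = 1/5.
E[Y | X ≥ 9] = (1/5) / (1/3) = 3/5.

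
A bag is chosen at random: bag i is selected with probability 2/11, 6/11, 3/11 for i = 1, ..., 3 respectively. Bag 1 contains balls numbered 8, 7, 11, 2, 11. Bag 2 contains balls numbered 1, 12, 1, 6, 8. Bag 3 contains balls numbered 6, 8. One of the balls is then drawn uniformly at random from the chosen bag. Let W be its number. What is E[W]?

E[W | bag 1] = (8+7+11+2+11)/5 = 39/5.
E[W | bag 2] = (1+12+1+6+8)/5 = 28/5.
E[W | bag 3] = (6+8)/2 = 7.
E[W] = (2/11)·(39/5) + (6/11)·(28/5) + (3/11)·(7) = 351/55.

351/55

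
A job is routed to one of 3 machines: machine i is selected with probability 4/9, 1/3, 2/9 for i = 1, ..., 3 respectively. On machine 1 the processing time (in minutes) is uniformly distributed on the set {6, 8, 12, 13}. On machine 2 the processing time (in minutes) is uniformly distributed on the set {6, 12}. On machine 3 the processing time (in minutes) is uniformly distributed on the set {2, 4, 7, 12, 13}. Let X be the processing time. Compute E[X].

406/45

E[X | machine 1] = (6+8+12+13)/4 = 39/4.
E[X | machine 2] = (6+12)/2 = 9.
E[X | machine 3] = (2+4+7+12+13)/5 = 38/5.
By the law of total expectation,
E[X] = (4/9)·(39/4) + (1/3)·(9) + (2/9)·(38/5) = 406/45.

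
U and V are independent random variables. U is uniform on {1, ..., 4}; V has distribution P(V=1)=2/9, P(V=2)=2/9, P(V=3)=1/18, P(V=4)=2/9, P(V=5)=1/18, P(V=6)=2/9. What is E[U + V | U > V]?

P(U > V) = 7/24.
Summing (U+V)·P(x,y) over outcomes with U > V gives 11/8.
E[U + V | U > V] = (11/8) / (7/24) = 33/7.

33/7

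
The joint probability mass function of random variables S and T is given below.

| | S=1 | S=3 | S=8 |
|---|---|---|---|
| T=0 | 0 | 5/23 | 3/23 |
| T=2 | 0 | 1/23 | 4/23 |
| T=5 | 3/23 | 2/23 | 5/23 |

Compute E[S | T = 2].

7

P(T = 2) = 5/23.
Σ S·P over the event = 3·(1/23) + 8·(4/23) = 35/23.
E[S | T = 2] = (35/23) / (5/23) = 7.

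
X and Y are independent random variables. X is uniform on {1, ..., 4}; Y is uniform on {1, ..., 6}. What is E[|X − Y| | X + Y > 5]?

P(X + Y > 5) = 7/12.
Summing |X−Y|·P(x,y) over outcomes with X + Y > 5 gives 5/4.
E[|X − Y| | X + Y > 5] = (5/4) / (7/12) = 15/7.

15/7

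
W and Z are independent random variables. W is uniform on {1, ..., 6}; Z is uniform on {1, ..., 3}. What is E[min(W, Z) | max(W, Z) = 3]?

Outcomes with max(W, Z) = 3: (1,3), (2,3), (3,1), (3,2), (3,3), each with probability 1/18.
E[min(W, Z) | max(W, Z) = 3] = (1 + 2 + 1 + 2 + 3) / 5 = 9/5.

9/5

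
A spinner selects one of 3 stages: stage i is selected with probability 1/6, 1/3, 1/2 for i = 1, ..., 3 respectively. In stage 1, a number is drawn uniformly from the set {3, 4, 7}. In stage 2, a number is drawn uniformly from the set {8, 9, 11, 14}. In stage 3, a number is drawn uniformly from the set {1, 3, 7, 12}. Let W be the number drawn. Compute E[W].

E[W | stage 1] = (3+4+7)/3 = 14/3.
E[W | stage 2] = (8+9+11+14)/4 = 21/2.
E[W | stage 3] = (1+3+7+12)/4 = 23/4.
By the law of total expectation,
E[W] = (1/6)·(14/3) + (1/3)·(21/2) + (1/2)·(23/4) = 515/72.

515/72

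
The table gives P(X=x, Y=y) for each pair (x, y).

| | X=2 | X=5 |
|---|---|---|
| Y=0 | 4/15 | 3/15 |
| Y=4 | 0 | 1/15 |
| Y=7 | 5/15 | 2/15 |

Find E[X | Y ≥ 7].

20/7

P(Y ≥ 7) = 7/15.
Σ X·P over the event = 2·(5/15) + 5·(2/15) = 4/3.
E[X | Y ≥ 7] = (4/3) / (7/15) = 20/7.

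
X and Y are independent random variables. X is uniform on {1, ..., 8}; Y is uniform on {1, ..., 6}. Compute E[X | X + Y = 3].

3/2

Outcomes with X + Y = 3: (1,2), (2,1), each with probability 1/48.
E[X | X + Y = 3] = (1 + 2) / 2 = 3/2.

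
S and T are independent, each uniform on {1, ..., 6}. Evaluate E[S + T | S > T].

P(S > T) = 5/12.
Summing (S+T)·P(x,y) over outcomes with S > T gives 35/12.
E[S + T | S > T] = (35/12) / (5/12) = 7.

7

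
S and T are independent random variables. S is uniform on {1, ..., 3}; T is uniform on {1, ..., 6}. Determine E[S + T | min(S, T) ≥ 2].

Outcomes with min(S, T) ≥ 2: (2,2), (2,3), (2,4), (2,5), (2,6), (3,2), (3,3), (3,4), (3,5), (3,6), each with probability 1/18.
E[S + T | min(S, T) ≥ 2] = (4 + 5 + 6 + 7 + 8 + 5 + 6 + 7 + 8 + 9) / 10 = 13/2.

13/2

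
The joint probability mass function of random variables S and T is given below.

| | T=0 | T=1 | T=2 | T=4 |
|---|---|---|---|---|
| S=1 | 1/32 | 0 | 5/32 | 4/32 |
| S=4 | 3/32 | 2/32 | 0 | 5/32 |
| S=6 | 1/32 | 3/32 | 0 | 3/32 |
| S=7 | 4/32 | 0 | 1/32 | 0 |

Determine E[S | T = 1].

P(T = 1) = 5/32.
Σ S·P over the event = 4·(2/32) + 6·(3/32) = 13/16.
E[S | T = 1] = (13/16) / (5/32) = 26/5.

26/5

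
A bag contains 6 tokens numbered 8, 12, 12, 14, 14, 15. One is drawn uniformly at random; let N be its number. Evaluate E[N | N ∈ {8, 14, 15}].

P(N ∈ {8, 14, 15}) = 2/3.
Σ over the event: 8·1/6 + 14·1/3 + 15·1/6 = 17/2.
E[N | N ∈ {8, 14, 15}] = (17/2) / (2/3) = 51/4.

51/4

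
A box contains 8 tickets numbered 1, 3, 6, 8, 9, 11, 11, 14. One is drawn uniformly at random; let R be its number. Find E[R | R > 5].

59/6

P(R > 5) = 3/4.
Σ over the event: 6·1/8 + 8·1/8 + 9·1/8 + 11·1/4 + 14·1/8 = 59/8.
E[R | R > 5] = (59/8) / (3/4) = 59/6.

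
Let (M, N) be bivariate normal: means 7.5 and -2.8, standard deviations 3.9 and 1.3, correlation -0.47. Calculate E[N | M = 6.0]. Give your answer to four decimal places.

-2.5650

E[N | M=x] = μ_N + ρ(σ_N/σ_M)(x − μ_M) for jointly normal variables.
E[N | M=6.0] = -2.8 + (-0.47)·(1.3/3.9)·(6.0 − (7.5)) = -2.8 + (-0.15667)·(-1.5) = -2.5650.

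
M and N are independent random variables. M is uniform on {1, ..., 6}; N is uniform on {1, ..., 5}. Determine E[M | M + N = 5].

Outcomes with M + N = 5: (1,4), (2,3), (3,2), (4,1), each with probability 1/30.
E[M | M + N = 5] = (1 + 2 + 3 + 4) / 4 = 5/2.

5/2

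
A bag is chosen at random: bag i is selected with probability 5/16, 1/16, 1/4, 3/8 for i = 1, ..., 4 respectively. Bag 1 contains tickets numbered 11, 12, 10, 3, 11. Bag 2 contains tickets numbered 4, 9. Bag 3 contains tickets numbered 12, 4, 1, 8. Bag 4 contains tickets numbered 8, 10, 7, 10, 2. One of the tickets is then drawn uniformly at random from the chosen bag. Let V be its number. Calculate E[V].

1229/160

E[V | bag 1] = (11+12+10+3+11)/5 = 47/5.
E[V | bag 2] = (4+9)/2 = 13/2.
E[V | bag 3] = (12+4+1+8)/4 = 25/4.
E[V | bag 4] = (8+10+7+10+2)/5 = 37/5.
By the law of total expectation,
E[V] = (5/16)·(47/5) + (1/16)·(13/2) + (1/4)·(25/4) + (3/8)·(37/5) = 1229/160.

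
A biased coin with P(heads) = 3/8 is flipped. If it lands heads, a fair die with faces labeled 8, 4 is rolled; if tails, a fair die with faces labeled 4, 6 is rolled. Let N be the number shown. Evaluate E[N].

E[N | heads] = (8+4)/2 = 6.
E[N | tails] = (4+6)/2 = 5.
By the law of total expectation,
E[N] = (3/8)·(6) + (5/8)·(5) = 43/8.

43/8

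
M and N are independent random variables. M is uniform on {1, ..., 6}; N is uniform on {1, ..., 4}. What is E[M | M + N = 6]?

P(M + N = 6) = 1/6.
Summing M·P(x,y) over outcomes with M + N = 6 gives 7/12.
E[M | M + N = 6] = (7/12) / (1/6) = 7/2.

7/2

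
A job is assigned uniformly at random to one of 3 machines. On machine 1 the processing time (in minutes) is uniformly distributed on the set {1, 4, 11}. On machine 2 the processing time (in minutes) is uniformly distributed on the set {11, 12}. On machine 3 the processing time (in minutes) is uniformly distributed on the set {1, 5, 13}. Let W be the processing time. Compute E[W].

139/18

E[W | machine 1] = (1+4+11)/3 = 16/3.
E[W | machine 2] = (11+12)/2 = 23/2.
E[W | machine 3] = (1+5+13)/3 = 19/3.
By the law of total expectation,
E[W] = (1/3)·(16/3) + (1/3)·(23/2) + (1/3)·(19/3) = 139/18.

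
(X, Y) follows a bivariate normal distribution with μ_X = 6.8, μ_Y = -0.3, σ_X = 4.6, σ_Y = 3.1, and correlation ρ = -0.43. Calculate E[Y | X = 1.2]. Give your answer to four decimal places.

1.3228

The regression of Y on X has slope ρ·σ_Y/σ_X and passes through (μ_X, μ_Y).
E[Y | X=1.2] = -0.3 + (-0.43)·(3.1/4.6)·(1.2 − (6.8)) = -0.3 + (-0.28978)·(-5.6) = 1.3228.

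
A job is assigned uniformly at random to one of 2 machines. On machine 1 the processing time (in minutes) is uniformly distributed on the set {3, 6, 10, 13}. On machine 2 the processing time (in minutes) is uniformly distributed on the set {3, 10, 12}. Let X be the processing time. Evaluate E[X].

49/6

E[X | machine 1] = (3+6+10+13)/4 = 8.
E[X | machine 2] = (3+10+12)/3 = 25/3.
E[X] = (1/2)·(8) + (1/2)·(25/3) = 49/6.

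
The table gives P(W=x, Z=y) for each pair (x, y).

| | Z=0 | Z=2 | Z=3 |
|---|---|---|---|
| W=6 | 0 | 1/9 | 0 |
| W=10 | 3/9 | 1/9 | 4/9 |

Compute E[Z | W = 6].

P(W = 6) = 1/9.
Σ Z·P over the event = 2·(1/9) = 2/9.
E[Z | W = 6] = (2/9) / (1/9) = 2.

2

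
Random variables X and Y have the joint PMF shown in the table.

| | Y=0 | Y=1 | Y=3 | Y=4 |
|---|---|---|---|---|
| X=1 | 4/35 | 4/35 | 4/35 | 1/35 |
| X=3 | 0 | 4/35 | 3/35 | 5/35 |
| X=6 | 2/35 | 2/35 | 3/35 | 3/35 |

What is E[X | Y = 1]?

14/5

P(Y = 1) = 2/7.
Σ X·P over the event = 1·(4/35) + 3·(4/35) + 6·(2/35) = 4/5.
E[X | Y = 1] = (4/5) / (2/7) = 14/5.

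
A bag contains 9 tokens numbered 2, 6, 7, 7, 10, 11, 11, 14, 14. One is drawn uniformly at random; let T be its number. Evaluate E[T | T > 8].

P(T > 8) = 5/9.
Σ over the event: 10·1/9 + 11·2/9 + 14·2/9 = 20/3.
E[T | T > 8] = (20/3) / (5/9) = 12.

12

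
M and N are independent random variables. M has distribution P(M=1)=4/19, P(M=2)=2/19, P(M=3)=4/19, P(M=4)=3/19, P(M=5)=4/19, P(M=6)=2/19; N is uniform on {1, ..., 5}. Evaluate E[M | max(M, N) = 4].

P(max(M, N) = 4) = 22/95.
Summing M·P(x,y) over outcomes with max(M, N) = 4 gives 68/95.
E[M | max(M, N) = 4] = (68/95) / (22/95) = 34/11.

34/11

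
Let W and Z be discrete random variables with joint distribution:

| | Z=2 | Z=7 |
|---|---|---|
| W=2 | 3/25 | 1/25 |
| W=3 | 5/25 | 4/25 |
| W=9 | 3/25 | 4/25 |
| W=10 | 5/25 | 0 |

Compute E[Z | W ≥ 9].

11/3

P(W ≥ 9) = 12/25.
Σ Z·P over the event = 2·(3/25) + 7·(4/25) + 2·(5/25) = 44/25.
E[Z | W ≥ 9] = (44/25) / (12/25) = 11/3.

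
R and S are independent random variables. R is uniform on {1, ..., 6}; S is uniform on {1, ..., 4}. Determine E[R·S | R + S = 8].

Outcomes with R + S = 8: (4,4), (5,3), (6,2), each with probability 1/24.
E[R·S | R + S = 8] = (16 + 15 + 12) / 3 = 43/3.

43/3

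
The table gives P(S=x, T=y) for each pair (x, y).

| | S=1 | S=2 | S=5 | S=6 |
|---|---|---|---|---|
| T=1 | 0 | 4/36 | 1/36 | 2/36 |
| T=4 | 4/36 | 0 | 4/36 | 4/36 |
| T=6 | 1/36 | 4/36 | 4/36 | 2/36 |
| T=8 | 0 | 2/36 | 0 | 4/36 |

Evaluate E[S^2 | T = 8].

76/3

P(T = 8) = 1/6.
Σ S^2·P over the event = 4·(2/36) + 36·(4/36) = 38/9.
E[S^2 | T = 8] = (38/9) / (1/6) = 76/3.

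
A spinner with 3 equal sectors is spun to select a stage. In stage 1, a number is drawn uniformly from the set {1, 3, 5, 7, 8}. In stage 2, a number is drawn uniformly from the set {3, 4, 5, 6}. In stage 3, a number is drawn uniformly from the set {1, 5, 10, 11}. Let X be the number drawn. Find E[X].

107/20

E[X | stage 1] = (1+3+5+7+8)/5 = 24/5.
E[X | stage 2] = (3+4+5+6)/4 = 9/2.
E[X | stage 3] = (1+5+10+11)/4 = 27/4.
By the law of total expectation,
E[X] = (1/3)·(24/5) + (1/3)·(9/2) + (1/3)·(27/4) = 107/20.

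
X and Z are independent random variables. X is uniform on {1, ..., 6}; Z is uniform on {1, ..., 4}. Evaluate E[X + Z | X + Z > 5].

P(X + Z > 5) = 7/12.
Summing (X+Z)·P(x,y) over outcomes with X + Z > 5 gives 13/3.
E[X + Z | X + Z > 5] = (13/3) / (7/12) = 52/7.

52/7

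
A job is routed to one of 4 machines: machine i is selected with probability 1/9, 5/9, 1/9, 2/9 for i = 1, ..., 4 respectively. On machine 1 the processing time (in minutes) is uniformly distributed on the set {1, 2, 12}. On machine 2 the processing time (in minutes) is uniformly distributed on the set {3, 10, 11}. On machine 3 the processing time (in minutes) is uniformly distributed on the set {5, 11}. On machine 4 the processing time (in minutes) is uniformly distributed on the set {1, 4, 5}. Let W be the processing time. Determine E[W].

179/27

E[W | machine 1] = (1+2+12)/3 = 5.
E[W | machine 2] = (3+10+11)/3 = 8.
E[W | machine 3] = (5+11)/2 = 8.
E[W | machine 4] = (1+4+5)/3 = 10/3.
By the law of total expectation,
E[W] = (1/9)·(5) + (5/9)·(8) + (1/9)·(8) + (2/9)·(10/3) = 179/27.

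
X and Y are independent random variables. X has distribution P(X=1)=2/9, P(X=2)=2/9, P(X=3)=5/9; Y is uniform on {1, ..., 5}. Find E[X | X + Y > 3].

P(X + Y > 3) = 13/15.
Summing X·P(x,y) over outcomes with X + Y > 3 gives 97/45.
E[X | X + Y > 3] = (97/45) / (13/15) = 97/39.

97/39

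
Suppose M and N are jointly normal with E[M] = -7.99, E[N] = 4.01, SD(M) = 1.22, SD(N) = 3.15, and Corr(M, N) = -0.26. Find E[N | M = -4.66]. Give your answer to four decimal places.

E[N | M=x] = μ_N + ρ(σ_N/σ_M)(x − μ_M) for jointly normal variables.
E[N | M=-4.66] = 4.01 + (-0.26)·(3.15/1.22)·(-4.66 − (-7.99)) = 4.01 + (-0.67131)·(3.33) = 1.7745.

1.7745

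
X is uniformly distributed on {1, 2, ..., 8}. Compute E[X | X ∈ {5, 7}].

P(X ∈ {5, 7}) = 1/4.
Σ over the event: 5·1/8 + 7·1/8 = 3/2.
E[X | X ∈ {5, 7}] = (3/2) / (1/4) = 6.

6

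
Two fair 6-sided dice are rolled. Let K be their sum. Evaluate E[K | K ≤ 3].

8/3

P(K ≤ 3) = 1/12.
Σ over the event: 2·1/36 + 3·1/18 = 2/9.
E[K | K ≤ 3] = (2/9) / (1/12) = 8/3.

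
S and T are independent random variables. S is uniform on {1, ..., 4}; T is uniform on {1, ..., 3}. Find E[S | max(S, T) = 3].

Outcomes with max(S, T) = 3: (1,3), (2,3), (3,1), (3,2), (3,3), each with probability 1/12.
E[S | max(S, T) = 3] = (1 + 2 + 3 + 3 + 3) / 5 = 12/5.

12/5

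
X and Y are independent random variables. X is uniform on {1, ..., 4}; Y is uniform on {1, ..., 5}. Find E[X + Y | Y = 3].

11/2

P(Y = 3) = 1/5.
Summing (X+Y)·P(x,y) over outcomes with Y = 3 gives 11/10.
E[X + Y | Y = 3] = (11/10) / (1/5) = 11/2.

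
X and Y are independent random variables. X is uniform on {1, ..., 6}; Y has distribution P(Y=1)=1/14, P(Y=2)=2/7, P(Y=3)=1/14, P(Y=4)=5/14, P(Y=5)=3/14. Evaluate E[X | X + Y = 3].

6/5

P(X + Y = 3) = 5/84.
Summing X·P(x,y) over outcomes with X + Y = 3 gives 1/14.
E[X | X + Y = 3] = (1/14) / (5/84) = 6/5.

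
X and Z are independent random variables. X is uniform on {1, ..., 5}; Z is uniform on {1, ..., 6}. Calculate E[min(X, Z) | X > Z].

Outcomes with X > Z: (2,1), (3,1), (3,2), (4,1), (4,2), (4,3), (5,1), (5,2), (5,3), (5,4), each with probability 1/30.
E[min(X, Z) | X > Z] = (1 + 1 + 2 + 1 + 2 + 3 + 1 + 2 + 3 + 4) / 10 = 2.

2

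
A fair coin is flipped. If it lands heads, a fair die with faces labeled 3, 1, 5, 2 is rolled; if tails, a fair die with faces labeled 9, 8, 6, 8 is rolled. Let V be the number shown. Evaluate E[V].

E[V | heads] = (3+1+5+2)/4 = 11/4.
E[V | tails] = (9+8+6+8)/4 = 31/4.
By the law of total expectation,
E[V] = (1/2)·(11/4) + (1/2)·(31/4) = 21/4.

21/4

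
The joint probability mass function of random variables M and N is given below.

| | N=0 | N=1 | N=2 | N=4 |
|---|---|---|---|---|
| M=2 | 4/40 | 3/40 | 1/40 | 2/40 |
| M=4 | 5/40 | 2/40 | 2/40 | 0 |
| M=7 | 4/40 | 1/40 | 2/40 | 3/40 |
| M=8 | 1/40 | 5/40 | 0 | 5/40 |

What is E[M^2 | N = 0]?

178/7

P(N = 0) = 7/20.
Σ M^2·P over the event = 4·(4/40) + 16·(5/40) + 49·(4/40) + 64·(1/40) = 89/10.
E[M^2 | N = 0] = (89/10) / (7/20) = 178/7.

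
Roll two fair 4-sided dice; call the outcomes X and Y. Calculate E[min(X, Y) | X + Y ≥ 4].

27/13

P(X + Y ≥ 4) = 13/16.
Summing min(X,Y)·P(x,y) over outcomes with X + Y ≥ 4 gives 27/16.
E[min(X, Y) | X + Y ≥ 4] = (27/16) / (13/16) = 27/13.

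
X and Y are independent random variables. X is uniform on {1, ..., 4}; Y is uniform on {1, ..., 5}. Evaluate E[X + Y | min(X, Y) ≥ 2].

13/2

P(min(X, Y) ≥ 2) = 3/5.
Summing (X+Y)·P(x,y) over outcomes with min(X, Y) ≥ 2 gives 39/10.
E[X + Y | min(X, Y) ≥ 2] = (39/10) / (3/5) = 13/2.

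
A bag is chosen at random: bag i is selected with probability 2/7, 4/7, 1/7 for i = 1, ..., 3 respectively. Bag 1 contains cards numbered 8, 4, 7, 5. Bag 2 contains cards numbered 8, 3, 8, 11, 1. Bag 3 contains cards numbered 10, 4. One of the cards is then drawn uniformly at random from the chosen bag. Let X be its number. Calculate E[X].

E[X | bag 1] = (8+4+7+5)/4 = 6.
E[X | bag 2] = (8+3+8+11+1)/5 = 31/5.
E[X | bag 3] = (10+4)/2 = 7.
By the law of total expectation,
E[X] = (2/7)·(6) + (4/7)·(31/5) + (1/7)·(7) = 219/35.

219/35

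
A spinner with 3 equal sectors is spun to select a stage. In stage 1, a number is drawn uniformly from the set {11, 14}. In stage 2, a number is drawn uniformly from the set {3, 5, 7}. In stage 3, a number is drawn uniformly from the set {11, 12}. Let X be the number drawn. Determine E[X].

E[X | stage 1] = (11+14)/2 = 25/2.
E[X | stage 2] = (3+5+7)/3 = 5.
E[X | stage 3] = (11+12)/2 = 23/2.
By the law of total expectation,
E[X] = (1/3)·(25/2) + (1/3)·(5) + (1/3)·(23/2) = 29/3.

29/3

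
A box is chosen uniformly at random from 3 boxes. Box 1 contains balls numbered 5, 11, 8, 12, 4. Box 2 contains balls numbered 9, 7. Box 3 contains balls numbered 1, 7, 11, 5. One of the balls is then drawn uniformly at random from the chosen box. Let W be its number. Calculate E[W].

22/3

E[W | box 1] = (5+11+8+12+4)/5 = 8.
E[W | box 2] = (9+7)/2 = 8.
E[W | box 3] = (1+7+11+5)/4 = 6.
E[W] = (1/3)·(8) + (1/3)·(8) + (1/3)·(6) = 22/3.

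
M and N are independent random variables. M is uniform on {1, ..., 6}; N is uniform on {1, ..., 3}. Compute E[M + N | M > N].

P(M > N) = 2/3.
Summing (M+N)·P(x,y) over outcomes with M > N gives 25/6.
E[M + N | M > N] = (25/6) / (2/3) = 25/4.

25/4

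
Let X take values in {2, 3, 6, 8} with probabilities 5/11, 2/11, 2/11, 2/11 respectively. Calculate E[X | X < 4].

P(X < 4) = 7/11.
Σ over the event: 2·5/11 + 3·2/11 = 16/11.
E[X | X < 4] = (16/11) / (7/11) = 16/7.

16/7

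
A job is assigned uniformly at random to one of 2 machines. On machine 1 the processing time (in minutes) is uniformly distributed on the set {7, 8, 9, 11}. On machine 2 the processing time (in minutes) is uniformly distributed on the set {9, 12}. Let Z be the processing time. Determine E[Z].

E[Z | machine 1] = (7+8+9+11)/4 = 35/4.
E[Z | machine 2] = (9+12)/2 = 21/2.
By the law of total expectation,
E[Z] = (1/2)·(35/4) + (1/2)·(21/2) = 77/8.

77/8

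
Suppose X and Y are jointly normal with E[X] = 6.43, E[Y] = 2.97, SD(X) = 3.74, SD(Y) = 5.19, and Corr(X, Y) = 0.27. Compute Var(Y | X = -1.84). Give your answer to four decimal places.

The conditional variance in a bivariate normal is σ_Y²(1 − ρ²), independent of x.
Var(Y | X=-1.84) = (5.19)²·(1 − (0.27)²) = 26.9361·0.9271 = 24.9725.

24.9725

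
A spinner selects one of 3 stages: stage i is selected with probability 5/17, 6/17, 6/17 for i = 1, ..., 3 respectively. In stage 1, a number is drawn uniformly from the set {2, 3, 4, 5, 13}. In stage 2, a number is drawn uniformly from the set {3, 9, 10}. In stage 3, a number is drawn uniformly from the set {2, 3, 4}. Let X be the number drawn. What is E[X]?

E[X | stage 1] = (2+3+4+5+13)/5 = 27/5.
E[X | stage 2] = (3+9+10)/3 = 22/3.
E[X | stage 3] = (2+3+4)/3 = 3.
E[X] = (5/17)·(27/5) + (6/17)·(22/3) + (6/17)·(3) = 89/17.

89/17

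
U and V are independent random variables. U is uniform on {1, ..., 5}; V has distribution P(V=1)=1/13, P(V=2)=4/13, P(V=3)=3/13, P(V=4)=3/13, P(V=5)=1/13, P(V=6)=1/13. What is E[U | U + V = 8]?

P(U + V = 8) = 8/65.
Summing U·P(x,y) over outcomes with U + V = 8 gives 32/65.
E[U | U + V = 8] = (32/65) / (8/65) = 4.

4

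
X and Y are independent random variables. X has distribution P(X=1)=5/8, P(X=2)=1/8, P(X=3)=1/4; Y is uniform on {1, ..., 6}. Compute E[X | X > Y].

14/5

P(X > Y) = 5/48.
Summing X·P(x,y) over outcomes with X > Y gives 7/24.
E[X | X > Y] = (7/24) / (5/48) = 14/5.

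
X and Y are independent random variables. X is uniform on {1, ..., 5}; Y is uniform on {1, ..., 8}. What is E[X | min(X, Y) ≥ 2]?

P(min(X, Y) ≥ 2) = 7/10.
Summing X·P(x,y) over outcomes with min(X, Y) ≥ 2 gives 49/20.
E[X | min(X, Y) ≥ 2] = (49/20) / (7/10) = 7/2.

7/2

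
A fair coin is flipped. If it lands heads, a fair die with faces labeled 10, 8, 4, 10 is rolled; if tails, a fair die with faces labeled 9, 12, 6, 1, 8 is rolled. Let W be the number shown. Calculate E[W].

38/5

E[W | heads] = (10+8+4+10)/4 = 8.
E[W | tails] = (9+12+6+1+8)/5 = 36/5.
By the law of total expectation,
E[W] = (1/2)·(8) + (1/2)·(36/5) = 38/5.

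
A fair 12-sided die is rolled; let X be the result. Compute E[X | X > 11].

12

Given X > 11, X is equally likely to be any of {12}.
E[X | X > 11] = (12) / 1 = 12.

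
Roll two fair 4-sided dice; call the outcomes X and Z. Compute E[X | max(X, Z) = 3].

Outcomes with max(X, Z) = 3: (1,3), (2,3), (3,1), (3,2), (3,3), each with probability 1/16.
E[X | max(X, Z) = 3] = (1 + 2 + 3 + 3 + 3) / 5 = 12/5.

12/5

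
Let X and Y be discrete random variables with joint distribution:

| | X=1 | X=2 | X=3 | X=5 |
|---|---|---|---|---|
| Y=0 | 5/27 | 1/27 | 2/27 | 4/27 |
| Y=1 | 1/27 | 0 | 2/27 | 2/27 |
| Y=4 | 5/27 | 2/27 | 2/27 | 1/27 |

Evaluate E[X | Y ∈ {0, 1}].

P(Y ∈ {0, 1}) = 17/27.
Σ X·P over the event = 1·(5/27) + 1·(1/27) + 2·(1/27) + 3·(2/27) + 3·(2/27) + 5·(4/27) + 5·(2/27) = 50/27.
E[X | Y ∈ {0, 1}] = (50/27) / (17/27) = 50/17.

50/17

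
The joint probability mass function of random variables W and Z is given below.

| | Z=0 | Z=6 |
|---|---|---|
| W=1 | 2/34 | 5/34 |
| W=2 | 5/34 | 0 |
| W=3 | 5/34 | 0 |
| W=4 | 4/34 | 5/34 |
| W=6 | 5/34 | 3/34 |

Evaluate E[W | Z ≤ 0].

P(Z ≤ 0) = 21/34.
Σ W·P over the event = 1·(2/34) + 2·(5/34) + 3·(5/34) + 4·(4/34) + 6·(5/34) = 73/34.
E[W | Z ≤ 0] = (73/34) / (21/34) = 73/21.

73/21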